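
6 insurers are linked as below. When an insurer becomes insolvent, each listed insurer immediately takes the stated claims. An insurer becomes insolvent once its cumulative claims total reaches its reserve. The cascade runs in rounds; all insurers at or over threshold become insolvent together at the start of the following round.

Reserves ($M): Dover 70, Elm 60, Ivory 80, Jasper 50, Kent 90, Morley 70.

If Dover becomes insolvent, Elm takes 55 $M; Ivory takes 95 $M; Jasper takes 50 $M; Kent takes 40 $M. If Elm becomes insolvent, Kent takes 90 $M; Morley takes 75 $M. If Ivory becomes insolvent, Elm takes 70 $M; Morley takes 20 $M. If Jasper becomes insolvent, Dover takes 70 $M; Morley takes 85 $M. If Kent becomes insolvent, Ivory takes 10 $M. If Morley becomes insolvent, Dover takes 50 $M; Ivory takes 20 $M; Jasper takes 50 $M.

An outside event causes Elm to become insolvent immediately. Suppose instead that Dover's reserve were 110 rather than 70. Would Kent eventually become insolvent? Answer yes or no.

yes

With Dover's reserve at 110:
Round 1 — Elm becomes insolvent (initial).
  Kent: +90 → 90 ≥ 90
  Morley: +75 → 75 ≥ 70
Round 2 — Kent, Morley become insolvent.
  Dover: +50 → 50 < 110
  Ivory: +10+20 → 30 < 80
  Jasper: +50 → 50 ≥ 50
Round 3 — Jasper becomes insolvent.
  Dover: +70 → 120 ≥ 110
Round 4 — Dover becomes insolvent.
  Ivory: +95 → 125 ≥ 80
Round 5 — Ivory becomes insolvent.
No further insolvencies.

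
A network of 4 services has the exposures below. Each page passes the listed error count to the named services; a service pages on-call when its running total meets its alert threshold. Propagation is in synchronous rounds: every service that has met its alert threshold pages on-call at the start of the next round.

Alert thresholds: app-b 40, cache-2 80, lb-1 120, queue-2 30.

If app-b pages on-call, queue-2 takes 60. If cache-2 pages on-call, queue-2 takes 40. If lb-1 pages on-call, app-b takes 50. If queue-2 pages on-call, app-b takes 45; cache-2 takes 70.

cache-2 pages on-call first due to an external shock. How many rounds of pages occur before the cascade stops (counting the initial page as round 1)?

Round 1 — cache-2 pages on-call (initial).
  queue-2: +40 → 40 ≥ 30
Round 2 — queue-2 pages on-call.
  app-b: +45 → 45 ≥ 40
Round 3 — app-b pages on-call.
No further pages.

3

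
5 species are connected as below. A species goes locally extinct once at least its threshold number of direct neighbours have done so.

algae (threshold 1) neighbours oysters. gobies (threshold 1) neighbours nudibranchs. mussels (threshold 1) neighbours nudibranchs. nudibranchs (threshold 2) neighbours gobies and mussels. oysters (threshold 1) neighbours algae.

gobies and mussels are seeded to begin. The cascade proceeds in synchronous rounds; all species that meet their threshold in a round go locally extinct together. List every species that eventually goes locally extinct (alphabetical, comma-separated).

Round 1 — gobies, mussels go locally extinct (initial).
Round 2 — checking thresholds:
  nudibranchs: 2 of 2 neighbours ≥ 2, goes locally extinct.
Round 3 — no new extinctions; cascade stops.

gobies, mussels, nudibranchs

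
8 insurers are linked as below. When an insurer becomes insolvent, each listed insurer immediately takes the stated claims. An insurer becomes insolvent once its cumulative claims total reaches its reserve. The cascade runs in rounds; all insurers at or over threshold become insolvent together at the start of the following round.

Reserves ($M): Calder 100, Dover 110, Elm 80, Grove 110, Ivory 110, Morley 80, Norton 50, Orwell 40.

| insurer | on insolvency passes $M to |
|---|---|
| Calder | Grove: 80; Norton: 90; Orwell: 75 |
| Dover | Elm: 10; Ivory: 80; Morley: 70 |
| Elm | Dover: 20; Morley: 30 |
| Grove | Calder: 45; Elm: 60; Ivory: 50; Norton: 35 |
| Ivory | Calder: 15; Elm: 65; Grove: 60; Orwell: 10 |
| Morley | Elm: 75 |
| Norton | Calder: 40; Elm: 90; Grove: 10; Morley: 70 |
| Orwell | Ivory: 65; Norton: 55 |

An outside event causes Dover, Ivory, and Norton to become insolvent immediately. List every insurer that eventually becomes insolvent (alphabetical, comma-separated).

Round 1 — Dover, Ivory, Norton become insolvent (initial).
  Calder: +15+40 → 55 < 100
  Elm: +10+65+90 → 165 ≥ 80
  Grove: +60+10 → 70 < 110
  Morley: +70+70 → 140 ≥ 80
  Orwell: +10 → 10 < 40
Round 2 — Elm, Morley become insolvent.
No further insolvencies.

Dover, Elm, Ivory, Morley, Norton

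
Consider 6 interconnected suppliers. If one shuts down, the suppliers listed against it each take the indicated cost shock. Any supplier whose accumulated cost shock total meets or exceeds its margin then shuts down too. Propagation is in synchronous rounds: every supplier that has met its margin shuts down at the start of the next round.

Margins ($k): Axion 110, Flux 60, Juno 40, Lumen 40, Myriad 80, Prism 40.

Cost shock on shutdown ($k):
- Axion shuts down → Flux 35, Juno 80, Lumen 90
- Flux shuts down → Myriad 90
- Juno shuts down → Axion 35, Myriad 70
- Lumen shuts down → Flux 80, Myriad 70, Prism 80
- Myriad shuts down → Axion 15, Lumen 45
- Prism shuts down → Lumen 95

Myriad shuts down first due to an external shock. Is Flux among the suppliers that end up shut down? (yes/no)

yes

Round 1 — Myriad shuts down (initial).
  Axion: +15 → 15 < 110
  Lumen: +45 → 45 ≥ 40
Round 2 — Lumen shuts down.
  Flux: +80 → 80 ≥ 60
  Prism: +80 → 80 ≥ 40
Round 3 — Flux, Prism shut down.
No further shutdowns.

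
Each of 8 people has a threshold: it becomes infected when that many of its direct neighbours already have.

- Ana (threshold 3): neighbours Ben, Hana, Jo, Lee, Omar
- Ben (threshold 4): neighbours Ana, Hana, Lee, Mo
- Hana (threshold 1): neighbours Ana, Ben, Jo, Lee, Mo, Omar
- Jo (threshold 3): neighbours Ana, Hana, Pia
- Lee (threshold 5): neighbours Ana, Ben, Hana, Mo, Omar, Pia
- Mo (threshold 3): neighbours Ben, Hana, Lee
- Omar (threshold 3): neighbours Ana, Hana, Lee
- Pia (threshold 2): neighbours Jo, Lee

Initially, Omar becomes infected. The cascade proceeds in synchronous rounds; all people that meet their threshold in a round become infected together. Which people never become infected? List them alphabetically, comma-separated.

Ana, Ben, Jo, Lee, Mo, Pia

Round 1 — Omar becomes infected (initial).
Round 2 — checking thresholds:
  Ana: 1 of 5 neighbours < 3, not yet.
  Hana: 1 of 6 neighbours ≥ 1, becomes infected.
  Lee: 1 of 6 neighbours < 5, not yet.
Round 3 — no new infections; cascade stops.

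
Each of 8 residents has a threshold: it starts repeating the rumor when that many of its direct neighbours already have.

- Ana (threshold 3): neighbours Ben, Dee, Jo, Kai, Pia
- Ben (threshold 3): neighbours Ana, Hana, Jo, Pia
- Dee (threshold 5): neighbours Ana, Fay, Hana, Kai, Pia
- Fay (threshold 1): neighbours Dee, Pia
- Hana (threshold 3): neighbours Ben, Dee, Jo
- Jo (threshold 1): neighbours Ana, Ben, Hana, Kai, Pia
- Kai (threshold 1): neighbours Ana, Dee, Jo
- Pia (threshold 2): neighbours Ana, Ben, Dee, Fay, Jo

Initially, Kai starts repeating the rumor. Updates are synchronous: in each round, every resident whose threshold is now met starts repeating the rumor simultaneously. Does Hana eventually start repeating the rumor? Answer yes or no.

Round 1 — Kai starts repeating the rumor (initial).
Round 2 — checking thresholds:
  Ana: 1 of 5 neighbours < 3, holds.
  Dee: 1 of 5 neighbours < 5, holds.
  Jo: 1 of 5 neighbours ≥ 1, starts repeating the rumor.
Round 3 — no new spreads; cascade stops.

no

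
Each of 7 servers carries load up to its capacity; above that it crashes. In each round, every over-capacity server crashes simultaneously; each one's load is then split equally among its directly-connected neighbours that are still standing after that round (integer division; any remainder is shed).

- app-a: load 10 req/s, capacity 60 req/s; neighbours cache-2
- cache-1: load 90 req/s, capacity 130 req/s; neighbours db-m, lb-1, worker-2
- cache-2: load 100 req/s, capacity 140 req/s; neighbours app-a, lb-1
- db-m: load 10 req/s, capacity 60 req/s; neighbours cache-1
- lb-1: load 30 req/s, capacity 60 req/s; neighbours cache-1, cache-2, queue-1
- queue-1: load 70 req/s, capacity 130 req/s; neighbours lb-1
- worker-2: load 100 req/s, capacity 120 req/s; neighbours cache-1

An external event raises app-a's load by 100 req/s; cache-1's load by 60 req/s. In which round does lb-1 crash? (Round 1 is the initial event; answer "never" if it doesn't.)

Round 1 — app-a at 110 > 60; cache-1 at 150 > 130. app-a, cache-1 crash.
  app-a sheds 110 req/s to cache-2: 110 each.
    cache-2: 100+110 = 210 > 140
  cache-1 sheds 150 req/s to db-m, lb-1, worker-2: 50 each.
    db-m: 10+50 = 60 ≤ 60
    lb-1: 30+50 = 80 > 60
    worker-2: 100+50 = 150 > 120
Round 2 — cache-2, lb-1, worker-2 crash.
  cache-2 sheds 210 req/s: no online neighbours, lost.
  lb-1 sheds 80 req/s to queue-1: 80 each.
    queue-1: 70+80 = 150 > 130
  worker-2 sheds 150 req/s: no online neighbours, lost.
Round 3 — queue-1 crashes.
  queue-1 sheds 150 req/s: no online neighbours, lost.
No further crashes.

2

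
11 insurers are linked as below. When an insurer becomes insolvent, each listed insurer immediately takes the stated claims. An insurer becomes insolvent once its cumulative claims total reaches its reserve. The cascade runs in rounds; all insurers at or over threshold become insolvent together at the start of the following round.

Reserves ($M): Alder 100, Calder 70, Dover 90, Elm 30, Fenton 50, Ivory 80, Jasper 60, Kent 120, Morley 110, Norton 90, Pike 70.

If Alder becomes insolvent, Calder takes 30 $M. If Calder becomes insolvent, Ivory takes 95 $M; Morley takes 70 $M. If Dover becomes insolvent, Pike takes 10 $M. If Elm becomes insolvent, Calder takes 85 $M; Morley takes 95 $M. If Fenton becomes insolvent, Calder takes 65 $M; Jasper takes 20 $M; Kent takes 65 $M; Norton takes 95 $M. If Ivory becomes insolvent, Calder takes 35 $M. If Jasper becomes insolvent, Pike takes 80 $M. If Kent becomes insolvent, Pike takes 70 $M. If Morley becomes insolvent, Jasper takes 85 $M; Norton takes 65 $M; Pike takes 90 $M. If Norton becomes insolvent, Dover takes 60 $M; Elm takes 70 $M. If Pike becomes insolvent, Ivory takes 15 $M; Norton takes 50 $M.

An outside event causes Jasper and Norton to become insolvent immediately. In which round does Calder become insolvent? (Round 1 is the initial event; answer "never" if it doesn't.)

3

Round 1 — Jasper, Norton become insolvent (initial).
  Dover: +60 → 60 < 90
  Elm: +70 → 70 ≥ 30
  Pike: +80 → 80 ≥ 70
Round 2 — Elm, Pike become insolvent.
  Calder: +85 → 85 ≥ 70
  Ivory: +15 → 15 < 80
  Morley: +95 → 95 < 110
Round 3 — Calder becomes insolvent.
  Ivory: +95 → 110 ≥ 80
  Morley: +70 → 165 ≥ 110
Round 4 — Ivory, Morley become insolvent.
No further insolvencies.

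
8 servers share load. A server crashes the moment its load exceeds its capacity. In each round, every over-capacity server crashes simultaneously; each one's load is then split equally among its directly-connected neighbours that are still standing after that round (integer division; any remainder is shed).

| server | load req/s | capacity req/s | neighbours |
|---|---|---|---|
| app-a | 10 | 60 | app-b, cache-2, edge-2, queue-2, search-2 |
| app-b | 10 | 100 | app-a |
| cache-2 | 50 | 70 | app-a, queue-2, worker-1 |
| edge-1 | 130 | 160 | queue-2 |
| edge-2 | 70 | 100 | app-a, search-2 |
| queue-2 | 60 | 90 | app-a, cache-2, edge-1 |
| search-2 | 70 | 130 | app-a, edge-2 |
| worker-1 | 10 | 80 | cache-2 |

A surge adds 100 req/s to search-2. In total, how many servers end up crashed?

Round 1 — search-2 at 170 > 130. search-2 crashes.
  search-2 sheds 170 req/s to app-a, edge-2: 85 each.
    app-a: 10+85 = 95 > 60
    edge-2: 70+85 = 155 > 100
Round 2 — app-a, edge-2 crash.
  app-a sheds 95 req/s to app-b, cache-2, queue-2: 31 each (2 lost).
    app-b: 10+31 = 41 ≤ 100
    cache-2: 50+31 = 81 > 70
    queue-2: 60+31 = 91 > 90
  edge-2 sheds 155 req/s: no online neighbours, lost.
Round 3 — cache-2, queue-2 crash.
  cache-2 sheds 81 req/s to worker-1: 81 each.
    worker-1: 10+81 = 91 > 80
  queue-2 sheds 91 req/s to edge-1: 91 each.
    edge-1: 130+91 = 221 > 160
Round 4 — edge-1, worker-1 crash.
  edge-1 sheds 221 req/s: no online neighbours, lost.
  worker-1 sheds 91 req/s: no online neighbours, lost.
No further crashes.

7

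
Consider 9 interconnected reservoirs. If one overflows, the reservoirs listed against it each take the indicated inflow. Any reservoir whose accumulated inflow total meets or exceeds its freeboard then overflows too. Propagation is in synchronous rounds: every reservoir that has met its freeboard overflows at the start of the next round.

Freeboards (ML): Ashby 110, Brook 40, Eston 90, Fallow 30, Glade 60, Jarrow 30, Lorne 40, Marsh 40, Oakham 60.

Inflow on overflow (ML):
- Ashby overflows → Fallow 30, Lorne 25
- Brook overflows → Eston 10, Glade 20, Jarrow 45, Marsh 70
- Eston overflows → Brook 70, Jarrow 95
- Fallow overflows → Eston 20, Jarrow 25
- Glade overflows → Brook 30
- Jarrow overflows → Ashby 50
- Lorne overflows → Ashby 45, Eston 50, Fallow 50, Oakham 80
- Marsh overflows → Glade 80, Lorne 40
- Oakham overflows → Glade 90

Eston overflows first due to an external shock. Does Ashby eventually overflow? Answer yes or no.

no

Round 1 — Eston overflows (initial).
  Brook: +70 → 70 ≥ 40
  Jarrow: +95 → 95 ≥ 30
Round 2 — Brook, Jarrow overflow.
  Ashby: +50 → 50 < 110
  Glade: +20 → 20 < 60
  Marsh: +70 → 70 ≥ 40
Round 3 — Marsh overflows.
  Glade: +80 → 100 ≥ 60
  Lorne: +40 → 40 ≥ 40
Round 4 — Glade, Lorne overflow.
  Ashby: +45 → 95 < 110
  Fallow: +50 → 50 ≥ 30
  Oakham: +80 → 80 ≥ 60
Round 5 — Fallow, Oakham overflow.
No further overflows.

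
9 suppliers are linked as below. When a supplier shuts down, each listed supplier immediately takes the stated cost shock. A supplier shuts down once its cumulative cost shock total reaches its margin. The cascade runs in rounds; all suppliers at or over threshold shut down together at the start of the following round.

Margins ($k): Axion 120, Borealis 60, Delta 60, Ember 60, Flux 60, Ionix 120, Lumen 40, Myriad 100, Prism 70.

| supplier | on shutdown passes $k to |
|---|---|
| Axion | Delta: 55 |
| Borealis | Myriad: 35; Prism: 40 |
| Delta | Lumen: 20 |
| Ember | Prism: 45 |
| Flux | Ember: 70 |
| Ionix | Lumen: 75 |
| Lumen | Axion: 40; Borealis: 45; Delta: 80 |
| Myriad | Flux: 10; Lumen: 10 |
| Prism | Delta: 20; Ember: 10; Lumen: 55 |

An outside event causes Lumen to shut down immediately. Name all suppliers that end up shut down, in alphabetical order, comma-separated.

Round 1 — Lumen shuts down (initial).
  Axion: +40 → 40 < 120
  Borealis: +45 → 45 < 60
  Delta: +80 → 80 ≥ 60
Round 2 — Delta shuts down.
No further shutdowns.

Delta, Lumen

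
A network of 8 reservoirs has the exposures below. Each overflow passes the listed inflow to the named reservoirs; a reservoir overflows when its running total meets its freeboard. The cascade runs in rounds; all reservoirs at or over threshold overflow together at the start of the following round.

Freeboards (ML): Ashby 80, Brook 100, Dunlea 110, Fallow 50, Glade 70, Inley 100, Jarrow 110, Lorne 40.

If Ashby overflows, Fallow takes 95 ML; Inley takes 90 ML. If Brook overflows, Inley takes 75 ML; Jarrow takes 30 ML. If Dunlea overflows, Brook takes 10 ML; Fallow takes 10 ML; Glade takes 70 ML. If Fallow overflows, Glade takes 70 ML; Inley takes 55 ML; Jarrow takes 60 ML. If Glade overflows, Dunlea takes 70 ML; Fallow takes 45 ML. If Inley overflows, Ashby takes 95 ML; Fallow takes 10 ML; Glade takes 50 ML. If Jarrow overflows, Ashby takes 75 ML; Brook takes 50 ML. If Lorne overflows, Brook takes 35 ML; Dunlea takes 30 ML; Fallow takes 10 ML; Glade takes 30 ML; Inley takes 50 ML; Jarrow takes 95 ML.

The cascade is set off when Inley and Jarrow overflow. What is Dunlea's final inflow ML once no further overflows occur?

Round 1 — Inley, Jarrow overflow (initial).
  Ashby: +95+75 → 170 ≥ 80
  Brook: +50 → 50 < 100
  Fallow: +10 → 10 < 50
  Glade: +50 → 50 < 70
Round 2 — Ashby overflows.
  Fallow: +95 → 105 ≥ 50
Round 3 — Fallow overflows.
  Glade: +70 → 120 ≥ 70
Round 4 — Glade overflows.
  Dunlea: +70 → 70 < 110
No further overflows.

70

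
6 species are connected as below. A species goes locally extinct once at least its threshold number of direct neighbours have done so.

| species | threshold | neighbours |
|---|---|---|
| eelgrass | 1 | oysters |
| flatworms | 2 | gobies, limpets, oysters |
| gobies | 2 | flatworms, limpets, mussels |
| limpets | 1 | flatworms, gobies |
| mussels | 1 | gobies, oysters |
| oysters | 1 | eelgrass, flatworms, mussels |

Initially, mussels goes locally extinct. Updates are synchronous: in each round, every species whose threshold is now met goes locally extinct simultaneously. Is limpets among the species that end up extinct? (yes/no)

no

Round 1 — mussels goes locally extinct (initial).
Round 2 — checking thresholds:
  gobies: 1 of 3 neighbours < 2, not yet.
  oysters: 1 of 3 neighbours ≥ 1, goes locally extinct.
Round 3 — checking thresholds:
  eelgrass: 1 of 1 neighbours ≥ 1, goes locally extinct.
  flatworms: 1 of 3 neighbours < 2, not yet.
  gobies: 1 of 3 neighbours < 2, not yet.
Round 4 — no new extinctions; cascade stops.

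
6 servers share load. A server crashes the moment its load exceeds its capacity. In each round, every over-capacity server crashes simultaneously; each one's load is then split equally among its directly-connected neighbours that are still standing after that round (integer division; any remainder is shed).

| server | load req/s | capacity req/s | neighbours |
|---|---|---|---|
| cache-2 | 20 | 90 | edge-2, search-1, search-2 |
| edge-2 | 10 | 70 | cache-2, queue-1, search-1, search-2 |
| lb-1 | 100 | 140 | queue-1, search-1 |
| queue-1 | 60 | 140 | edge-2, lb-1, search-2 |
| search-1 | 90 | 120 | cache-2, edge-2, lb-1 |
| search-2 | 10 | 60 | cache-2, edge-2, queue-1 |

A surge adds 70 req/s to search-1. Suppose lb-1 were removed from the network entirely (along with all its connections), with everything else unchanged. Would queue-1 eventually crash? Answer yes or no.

With lb-1 removed:
Round 1 — search-1 at 160 > 120. search-1 crashes.
  search-1 sheds 160 req/s to cache-2, edge-2: 80 each.
    cache-2: 20+80 = 100 > 90
    edge-2: 10+80 = 90 > 70
Round 2 — cache-2, edge-2 crash.
  cache-2 sheds 100 req/s to search-2: 100 each.
    search-2: 10+100 = 110 > 60
  edge-2 sheds 90 req/s to queue-1, search-2: 45 each.
    queue-1: 60+45 = 105 ≤ 140
    search-2: 110+45 = 155 > 60
Round 3 — search-2 crashes.
  search-2 sheds 155 req/s to queue-1: 155 each.
    queue-1: 105+155 = 260 > 140
Round 4 — queue-1 crashes.
  queue-1 sheds 260 req/s: no online neighbours, lost.
No further crashes.

yes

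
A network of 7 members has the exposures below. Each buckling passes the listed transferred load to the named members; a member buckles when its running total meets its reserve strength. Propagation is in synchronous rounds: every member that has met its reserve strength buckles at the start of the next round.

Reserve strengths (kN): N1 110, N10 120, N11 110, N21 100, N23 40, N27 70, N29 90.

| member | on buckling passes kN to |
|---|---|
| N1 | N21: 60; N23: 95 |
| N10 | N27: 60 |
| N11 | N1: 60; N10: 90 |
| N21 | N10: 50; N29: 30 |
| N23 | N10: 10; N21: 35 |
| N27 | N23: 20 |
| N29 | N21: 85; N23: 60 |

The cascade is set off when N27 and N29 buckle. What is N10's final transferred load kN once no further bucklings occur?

60

Round 1 — N27, N29 buckle (initial).
  N21: +85 → 85 < 100
  N23: +20+60 → 80 ≥ 40
Round 2 — N23 buckles.
  N10: +10 → 10 < 120
  N21: +35 → 120 ≥ 100
Round 3 — N21 buckles.
  N10: +50 → 60 < 120
No further bucklings.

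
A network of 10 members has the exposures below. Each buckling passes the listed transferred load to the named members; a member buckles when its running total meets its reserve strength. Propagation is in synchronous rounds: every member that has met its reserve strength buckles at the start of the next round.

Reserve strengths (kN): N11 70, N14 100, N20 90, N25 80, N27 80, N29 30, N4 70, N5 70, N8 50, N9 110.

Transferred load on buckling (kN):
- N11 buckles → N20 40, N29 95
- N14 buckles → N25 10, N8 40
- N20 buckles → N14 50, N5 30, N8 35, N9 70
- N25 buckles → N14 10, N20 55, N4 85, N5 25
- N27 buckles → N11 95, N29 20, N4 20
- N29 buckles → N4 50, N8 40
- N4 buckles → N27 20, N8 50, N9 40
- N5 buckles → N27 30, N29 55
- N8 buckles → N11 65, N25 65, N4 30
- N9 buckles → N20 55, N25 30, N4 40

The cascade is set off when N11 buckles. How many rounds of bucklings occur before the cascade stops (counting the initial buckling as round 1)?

2

Round 1 — N11 buckles (initial).
  N20: +40 → 40 < 90
  N29: +95 → 95 ≥ 30
Round 2 — N29 buckles.
  N4: +50 → 50 < 70
  N8: +40 → 40 < 50
No further bucklings.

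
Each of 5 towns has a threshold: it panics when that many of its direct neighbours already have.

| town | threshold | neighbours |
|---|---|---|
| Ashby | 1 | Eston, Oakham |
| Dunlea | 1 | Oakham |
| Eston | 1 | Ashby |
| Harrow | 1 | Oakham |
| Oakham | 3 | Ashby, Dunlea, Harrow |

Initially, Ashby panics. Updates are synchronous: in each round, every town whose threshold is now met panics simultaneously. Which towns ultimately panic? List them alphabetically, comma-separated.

Round 1 — Ashby panics (initial).
Round 2 — checking thresholds:
  Eston: 1 of 1 neighbours ≥ 1, panics.
  Oakham: 1 of 3 neighbours < 3, below threshold.
Round 3 — no new panics; cascade stops.

Ashby, Eston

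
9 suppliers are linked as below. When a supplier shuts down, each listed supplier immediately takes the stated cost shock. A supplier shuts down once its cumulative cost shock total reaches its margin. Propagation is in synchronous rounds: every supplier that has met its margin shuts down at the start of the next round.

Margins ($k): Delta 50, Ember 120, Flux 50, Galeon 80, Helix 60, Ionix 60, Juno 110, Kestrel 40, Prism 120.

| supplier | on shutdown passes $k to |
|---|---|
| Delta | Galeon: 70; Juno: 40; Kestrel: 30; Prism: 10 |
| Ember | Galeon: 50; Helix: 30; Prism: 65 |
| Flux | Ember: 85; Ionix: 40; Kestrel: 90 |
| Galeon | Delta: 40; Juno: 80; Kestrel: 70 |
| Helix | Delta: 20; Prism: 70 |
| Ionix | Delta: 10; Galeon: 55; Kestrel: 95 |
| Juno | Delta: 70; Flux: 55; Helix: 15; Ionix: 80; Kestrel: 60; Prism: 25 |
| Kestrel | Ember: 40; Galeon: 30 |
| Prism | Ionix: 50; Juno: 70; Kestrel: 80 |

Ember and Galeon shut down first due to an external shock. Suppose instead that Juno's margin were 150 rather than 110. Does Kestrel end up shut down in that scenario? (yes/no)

With Juno's margin at 150:
Round 1 — Ember, Galeon shut down (initial).
  Delta: +40 → 40 < 50
  Helix: +30 → 30 < 60
  Juno: +80 → 80 < 150
  Kestrel: +70 → 70 ≥ 40
  Prism: +65 → 65 < 120
Round 2 — Kestrel shuts down.
No further shutdowns.

yes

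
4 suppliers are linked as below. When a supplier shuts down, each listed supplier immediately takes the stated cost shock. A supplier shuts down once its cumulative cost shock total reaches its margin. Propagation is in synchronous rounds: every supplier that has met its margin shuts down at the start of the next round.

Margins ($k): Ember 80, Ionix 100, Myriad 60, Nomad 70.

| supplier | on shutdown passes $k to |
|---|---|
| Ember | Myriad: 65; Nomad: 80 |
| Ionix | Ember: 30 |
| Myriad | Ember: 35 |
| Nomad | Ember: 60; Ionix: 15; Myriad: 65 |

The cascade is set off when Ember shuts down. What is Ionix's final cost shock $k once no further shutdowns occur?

15

Round 1 — Ember shuts down (initial).
  Myriad: +65 → 65 ≥ 60
  Nomad: +80 → 80 ≥ 70
Round 2 — Myriad, Nomad shut down.
  Ionix: +15 → 15 < 100
No further shutdowns.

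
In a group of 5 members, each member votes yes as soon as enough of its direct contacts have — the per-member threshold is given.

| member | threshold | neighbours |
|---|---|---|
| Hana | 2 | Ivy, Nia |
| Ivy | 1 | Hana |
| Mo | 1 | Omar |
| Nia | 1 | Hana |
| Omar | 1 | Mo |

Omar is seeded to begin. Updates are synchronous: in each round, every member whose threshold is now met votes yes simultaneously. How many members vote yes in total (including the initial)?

Round 1 — Omar votes yes (initial).
Round 2 — checking thresholds:
  Mo: 1 of 1 neighbours ≥ 1, votes yes.
Round 3 — no new yes votes; cascade stops.

2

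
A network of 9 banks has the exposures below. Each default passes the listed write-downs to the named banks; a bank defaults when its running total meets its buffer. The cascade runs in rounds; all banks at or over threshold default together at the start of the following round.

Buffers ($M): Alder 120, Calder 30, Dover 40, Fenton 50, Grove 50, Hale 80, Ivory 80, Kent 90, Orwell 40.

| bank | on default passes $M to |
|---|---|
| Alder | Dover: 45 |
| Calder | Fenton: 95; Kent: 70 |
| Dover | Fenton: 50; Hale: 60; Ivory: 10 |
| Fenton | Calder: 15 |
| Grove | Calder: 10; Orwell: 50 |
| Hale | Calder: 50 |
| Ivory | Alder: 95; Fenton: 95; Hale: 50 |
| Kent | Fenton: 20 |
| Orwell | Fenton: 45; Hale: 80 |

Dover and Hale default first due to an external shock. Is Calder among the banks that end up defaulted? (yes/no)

Round 1 — Dover, Hale default (initial).
  Calder: +50 → 50 ≥ 30
  Fenton: +50 → 50 ≥ 50
  Ivory: +10 → 10 < 80
Round 2 — Calder, Fenton default.
  Kent: +70 → 70 < 90
No further defaults.

yes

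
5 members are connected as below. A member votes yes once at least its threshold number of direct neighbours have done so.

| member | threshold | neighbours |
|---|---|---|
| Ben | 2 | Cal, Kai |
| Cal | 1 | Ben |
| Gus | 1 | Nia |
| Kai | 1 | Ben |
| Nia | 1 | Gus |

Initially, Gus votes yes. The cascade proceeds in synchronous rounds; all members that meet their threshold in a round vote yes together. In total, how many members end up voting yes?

Round 1 — Gus votes yes (initial).
Round 2 — checking thresholds:
  Nia: 1 of 1 neighbours ≥ 1, votes yes.
Round 3 — no new yes votes; cascade stops.

2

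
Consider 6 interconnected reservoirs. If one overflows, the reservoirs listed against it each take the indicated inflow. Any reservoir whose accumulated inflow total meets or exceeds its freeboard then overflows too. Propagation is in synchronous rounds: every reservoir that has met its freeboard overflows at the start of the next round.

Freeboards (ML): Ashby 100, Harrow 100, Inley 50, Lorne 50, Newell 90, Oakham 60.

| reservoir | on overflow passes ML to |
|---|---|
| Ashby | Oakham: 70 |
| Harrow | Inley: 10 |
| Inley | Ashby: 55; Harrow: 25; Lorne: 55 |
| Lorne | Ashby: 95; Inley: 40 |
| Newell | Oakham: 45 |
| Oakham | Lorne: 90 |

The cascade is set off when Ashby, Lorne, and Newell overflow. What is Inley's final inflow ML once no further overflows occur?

Round 1 — Ashby, Lorne, Newell overflow (initial).
  Inley: +40 → 40 < 50
  Oakham: +70+45 → 115 ≥ 60
Round 2 — Oakham overflows.
No further overflows.

40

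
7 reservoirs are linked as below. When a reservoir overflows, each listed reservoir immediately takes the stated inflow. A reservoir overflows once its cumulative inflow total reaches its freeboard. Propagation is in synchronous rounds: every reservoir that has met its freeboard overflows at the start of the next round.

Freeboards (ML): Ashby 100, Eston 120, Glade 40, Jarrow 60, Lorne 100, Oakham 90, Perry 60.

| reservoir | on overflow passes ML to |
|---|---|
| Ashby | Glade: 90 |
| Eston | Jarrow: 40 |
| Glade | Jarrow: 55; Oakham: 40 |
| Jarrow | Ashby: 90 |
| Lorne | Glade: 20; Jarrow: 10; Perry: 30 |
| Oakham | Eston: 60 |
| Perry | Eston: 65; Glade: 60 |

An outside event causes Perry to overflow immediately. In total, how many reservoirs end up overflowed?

2

Round 1 — Perry overflows (initial).
  Eston: +65 → 65 < 120
  Glade: +60 → 60 ≥ 40
Round 2 — Glade overflows.
  Jarrow: +55 → 55 < 60
  Oakham: +40 → 40 < 90
No further overflows.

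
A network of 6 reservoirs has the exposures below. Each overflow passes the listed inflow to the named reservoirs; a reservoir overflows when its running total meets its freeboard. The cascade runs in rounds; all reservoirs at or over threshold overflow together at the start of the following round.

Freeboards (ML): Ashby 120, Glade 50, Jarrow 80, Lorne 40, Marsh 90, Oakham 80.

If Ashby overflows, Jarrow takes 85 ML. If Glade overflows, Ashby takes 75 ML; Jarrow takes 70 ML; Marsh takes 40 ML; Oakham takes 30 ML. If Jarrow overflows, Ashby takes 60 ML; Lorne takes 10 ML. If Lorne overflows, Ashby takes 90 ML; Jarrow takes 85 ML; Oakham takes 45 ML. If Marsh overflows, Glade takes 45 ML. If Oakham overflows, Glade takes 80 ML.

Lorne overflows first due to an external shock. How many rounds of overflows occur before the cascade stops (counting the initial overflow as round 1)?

Round 1 — Lorne overflows (initial).
  Ashby: +90 → 90 < 120
  Jarrow: +85 → 85 ≥ 80
  Oakham: +45 → 45 < 80
Round 2 — Jarrow overflows.
  Ashby: +60 → 150 ≥ 120
Round 3 — Ashby overflows.
No further overflows.

3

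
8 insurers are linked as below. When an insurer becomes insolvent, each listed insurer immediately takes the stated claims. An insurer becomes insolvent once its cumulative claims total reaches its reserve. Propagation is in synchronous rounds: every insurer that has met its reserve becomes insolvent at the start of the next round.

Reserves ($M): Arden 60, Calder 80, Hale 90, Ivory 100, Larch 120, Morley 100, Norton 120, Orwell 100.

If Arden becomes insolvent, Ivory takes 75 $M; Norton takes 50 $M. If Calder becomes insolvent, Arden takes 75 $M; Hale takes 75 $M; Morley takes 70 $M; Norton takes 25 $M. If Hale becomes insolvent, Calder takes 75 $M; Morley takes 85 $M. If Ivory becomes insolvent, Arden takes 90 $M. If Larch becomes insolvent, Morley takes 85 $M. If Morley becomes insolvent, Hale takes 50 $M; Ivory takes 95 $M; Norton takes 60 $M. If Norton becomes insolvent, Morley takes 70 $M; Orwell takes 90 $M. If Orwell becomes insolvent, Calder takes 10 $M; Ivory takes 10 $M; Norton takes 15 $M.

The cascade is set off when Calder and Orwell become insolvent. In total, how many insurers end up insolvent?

Round 1 — Calder, Orwell become insolvent (initial).
  Arden: +75 → 75 ≥ 60
  Hale: +75 → 75 < 90
  Ivory: +10 → 10 < 100
  Morley: +70 → 70 < 100
  Norton: +25+15 → 40 < 120
Round 2 — Arden becomes insolvent.
  Ivory: +75 → 85 < 100
  Norton: +50 → 90 < 120
No further insolvencies.

3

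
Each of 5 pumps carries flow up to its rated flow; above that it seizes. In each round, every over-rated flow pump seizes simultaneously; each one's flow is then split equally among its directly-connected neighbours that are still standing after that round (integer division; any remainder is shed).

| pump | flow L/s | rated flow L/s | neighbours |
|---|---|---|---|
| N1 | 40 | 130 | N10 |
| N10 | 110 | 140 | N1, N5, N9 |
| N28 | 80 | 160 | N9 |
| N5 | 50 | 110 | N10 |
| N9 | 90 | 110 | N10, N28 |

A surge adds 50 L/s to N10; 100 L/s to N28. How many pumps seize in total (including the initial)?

3

Round 1 — N10 at 160 > 140; N28 at 180 > 160. N10, N28 seize.
  N10 sheds 160 L/s to N1, N5, N9: 53 each (1 lost).
    N1: 40+53 = 93 ≤ 130
    N5: 50+53 = 103 ≤ 110
    N9: 90+53 = 143 > 110
  N28 sheds 180 L/s to N9: 180 each.
    N9: 143+180 = 323 > 110
Round 2 — N9 seizes.
  N9 sheds 323 L/s: no online neighbours, lost.
No further seizures.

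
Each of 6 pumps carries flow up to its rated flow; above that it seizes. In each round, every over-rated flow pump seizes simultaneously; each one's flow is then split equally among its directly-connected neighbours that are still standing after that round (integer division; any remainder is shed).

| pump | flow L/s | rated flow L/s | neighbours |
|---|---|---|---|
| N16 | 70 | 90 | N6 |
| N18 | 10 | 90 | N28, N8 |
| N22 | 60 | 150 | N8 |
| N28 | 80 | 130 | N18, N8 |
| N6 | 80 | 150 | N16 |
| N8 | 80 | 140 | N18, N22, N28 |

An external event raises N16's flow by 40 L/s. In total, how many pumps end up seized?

Round 1 — N16 at 110 > 90. N16 seizes.
  N16 sheds 110 L/s to N6: 110 each.
    N6: 80+110 = 190 > 150
Round 2 — N6 seizes.
  N6 sheds 190 L/s: no online neighbours, lost.
No further seizures.

2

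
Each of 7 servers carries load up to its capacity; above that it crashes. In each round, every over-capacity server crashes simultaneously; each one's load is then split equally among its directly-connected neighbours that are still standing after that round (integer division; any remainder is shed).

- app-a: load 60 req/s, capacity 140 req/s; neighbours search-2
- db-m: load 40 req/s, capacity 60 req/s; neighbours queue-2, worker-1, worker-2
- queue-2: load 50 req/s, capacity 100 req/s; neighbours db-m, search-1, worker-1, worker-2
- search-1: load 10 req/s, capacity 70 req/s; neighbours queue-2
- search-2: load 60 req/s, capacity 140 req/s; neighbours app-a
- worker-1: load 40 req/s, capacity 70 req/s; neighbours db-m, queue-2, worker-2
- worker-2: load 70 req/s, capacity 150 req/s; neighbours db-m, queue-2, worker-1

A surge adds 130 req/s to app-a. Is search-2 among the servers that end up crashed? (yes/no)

Round 1 — app-a at 190 > 140. app-a crashes.
  app-a sheds 190 req/s to search-2: 190 each.
    search-2: 60+190 = 250 > 140
Round 2 — search-2 crashes.
  search-2 sheds 250 req/s: no online neighbours, lost.
No further crashes.

yes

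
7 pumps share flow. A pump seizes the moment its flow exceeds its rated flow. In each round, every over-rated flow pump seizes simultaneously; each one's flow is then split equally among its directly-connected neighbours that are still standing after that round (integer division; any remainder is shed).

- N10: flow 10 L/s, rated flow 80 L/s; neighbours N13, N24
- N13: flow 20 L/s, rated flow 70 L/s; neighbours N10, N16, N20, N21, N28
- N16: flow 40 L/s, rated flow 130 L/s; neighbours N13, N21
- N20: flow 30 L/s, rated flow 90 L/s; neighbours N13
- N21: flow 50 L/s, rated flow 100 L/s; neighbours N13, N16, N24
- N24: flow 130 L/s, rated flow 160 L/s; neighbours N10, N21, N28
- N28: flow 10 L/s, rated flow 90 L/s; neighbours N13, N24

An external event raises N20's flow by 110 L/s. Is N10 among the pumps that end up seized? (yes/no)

Round 1 — N20 at 140 > 90. N20 seizes.
  N20 sheds 140 L/s to N13: 140 each.
    N13: 20+140 = 160 > 70
Round 2 — N13 seizes.
  N13 sheds 160 L/s to N10, N16, N21, N28: 40 each.
    N10: 10+40 = 50 ≤ 80
    N16: 40+40 = 80 ≤ 130
    N21: 50+40 = 90 ≤ 100
    N28: 10+40 = 50 ≤ 90
No further seizures.

no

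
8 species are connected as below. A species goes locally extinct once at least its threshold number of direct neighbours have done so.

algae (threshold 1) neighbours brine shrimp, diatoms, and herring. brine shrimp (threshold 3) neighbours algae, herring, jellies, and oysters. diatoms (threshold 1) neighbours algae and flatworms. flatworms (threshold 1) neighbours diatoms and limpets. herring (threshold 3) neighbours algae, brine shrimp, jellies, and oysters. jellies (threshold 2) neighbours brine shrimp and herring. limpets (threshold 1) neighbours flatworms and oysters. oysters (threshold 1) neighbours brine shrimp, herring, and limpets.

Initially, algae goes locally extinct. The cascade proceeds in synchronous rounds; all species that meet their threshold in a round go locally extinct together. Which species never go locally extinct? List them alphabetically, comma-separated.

brine shrimp, herring, jellies

Round 1 — algae goes locally extinct (initial).
Round 2 — checking thresholds:
  brine shrimp: 1 of 4 neighbours < 3, below threshold.
  diatoms: 1 of 2 neighbours ≥ 1, goes locally extinct.
  herring: 1 of 4 neighbours < 3, below threshold.
Round 3 — checking thresholds:
  brine shrimp: 1 of 4 neighbours < 3, below threshold.
  flatworms: 1 of 2 neighbours ≥ 1, goes locally extinct.
  herring: 1 of 4 neighbours < 3, below threshold.
Round 4 — checking thresholds:
  brine shrimp: 1 of 4 neighbours < 3, below threshold.
  herring: 1 of 4 neighbours < 3, below threshold.
  limpets: 1 of 2 neighbours ≥ 1, goes locally extinct.
Round 5 — checking thresholds:
  brine shrimp: 1 of 4 neighbours < 3, below threshold.
  herring: 1 of 4 neighbours < 3, below threshold.
  oysters: 1 of 3 neighbours ≥ 1, goes locally extinct.
Round 6 — no new extinctions; cascade stops.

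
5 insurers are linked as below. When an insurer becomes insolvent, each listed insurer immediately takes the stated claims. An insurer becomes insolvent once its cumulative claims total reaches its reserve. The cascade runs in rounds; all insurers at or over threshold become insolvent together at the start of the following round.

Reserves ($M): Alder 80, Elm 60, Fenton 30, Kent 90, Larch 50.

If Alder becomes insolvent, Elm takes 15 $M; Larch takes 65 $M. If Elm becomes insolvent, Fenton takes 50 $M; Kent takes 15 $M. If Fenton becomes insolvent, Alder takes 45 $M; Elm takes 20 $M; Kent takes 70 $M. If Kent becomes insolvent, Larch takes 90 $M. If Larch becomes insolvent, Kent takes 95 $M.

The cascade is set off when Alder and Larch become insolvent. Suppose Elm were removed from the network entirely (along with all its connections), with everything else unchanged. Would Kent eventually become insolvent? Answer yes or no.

yes

With Elm removed:
Round 1 — Alder, Larch become insolvent (initial).
  Kent: +95 → 95 ≥ 90
Round 2 — Kent becomes insolvent.
No further insolvencies.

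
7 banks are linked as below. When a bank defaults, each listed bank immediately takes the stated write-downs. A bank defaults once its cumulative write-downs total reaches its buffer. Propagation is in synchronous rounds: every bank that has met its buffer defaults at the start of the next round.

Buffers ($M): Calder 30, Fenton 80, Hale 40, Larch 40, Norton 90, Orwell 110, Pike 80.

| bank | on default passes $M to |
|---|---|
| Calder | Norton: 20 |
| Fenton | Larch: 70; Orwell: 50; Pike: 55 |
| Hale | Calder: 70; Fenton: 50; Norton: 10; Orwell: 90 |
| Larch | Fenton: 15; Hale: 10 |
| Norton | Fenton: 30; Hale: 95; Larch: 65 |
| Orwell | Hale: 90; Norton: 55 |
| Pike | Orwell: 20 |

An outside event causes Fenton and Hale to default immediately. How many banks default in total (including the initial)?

5

Round 1 — Fenton, Hale default (initial).
  Calder: +70 → 70 ≥ 30
  Larch: +70 → 70 ≥ 40
  Norton: +10 → 10 < 90
  Orwell: +50+90 → 140 ≥ 110
  Pike: +55 → 55 < 80
Round 2 — Calder, Larch, Orwell default.
  Norton: +20+55 → 85 < 90
No further defaults.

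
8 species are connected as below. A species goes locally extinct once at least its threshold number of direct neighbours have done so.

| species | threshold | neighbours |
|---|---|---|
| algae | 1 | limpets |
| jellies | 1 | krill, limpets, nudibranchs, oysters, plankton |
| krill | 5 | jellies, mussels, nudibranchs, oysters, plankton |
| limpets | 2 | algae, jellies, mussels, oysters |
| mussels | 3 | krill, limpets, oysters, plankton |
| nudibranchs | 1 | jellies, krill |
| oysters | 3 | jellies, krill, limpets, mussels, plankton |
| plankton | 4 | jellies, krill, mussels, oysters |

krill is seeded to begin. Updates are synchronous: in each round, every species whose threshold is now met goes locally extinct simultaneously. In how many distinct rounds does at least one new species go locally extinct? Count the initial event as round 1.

Round 1 — krill goes locally extinct (initial).
Round 2 — checking thresholds:
  jellies: 1 of 5 neighbours ≥ 1, goes locally extinct.
  mussels: 1 of 4 neighbours < 3, holds.
  nudibranchs: 1 of 2 neighbours ≥ 1, goes locally extinct.
  oysters: 1 of 5 neighbours < 3, holds.
  plankton: 1 of 4 neighbours < 4, holds.
Round 3 — no new extinctions; cascade stops.

2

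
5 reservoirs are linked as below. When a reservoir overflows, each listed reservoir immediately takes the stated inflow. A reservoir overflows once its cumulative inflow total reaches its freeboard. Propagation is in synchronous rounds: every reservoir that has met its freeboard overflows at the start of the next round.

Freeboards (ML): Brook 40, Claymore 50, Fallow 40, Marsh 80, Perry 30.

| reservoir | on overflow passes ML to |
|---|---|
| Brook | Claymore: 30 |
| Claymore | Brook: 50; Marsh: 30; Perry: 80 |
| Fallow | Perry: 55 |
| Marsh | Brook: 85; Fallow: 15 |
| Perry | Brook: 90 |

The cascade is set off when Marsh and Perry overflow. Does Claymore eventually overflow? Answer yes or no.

Round 1 — Marsh, Perry overflow (initial).
  Brook: +85+90 → 175 ≥ 40
  Fallow: +15 → 15 < 40
Round 2 — Brook overflows.
  Claymore: +30 → 30 < 50
No further overflows.

no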